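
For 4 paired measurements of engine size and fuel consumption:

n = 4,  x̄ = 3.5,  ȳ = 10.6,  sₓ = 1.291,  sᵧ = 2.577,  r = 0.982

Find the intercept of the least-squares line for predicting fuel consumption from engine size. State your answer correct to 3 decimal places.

b = r · sᵧ/sₓ = 0.982 · 2.577/1.291 = 1.960197
a = ȳ − b·x̄ = 10.6 − 1.960197·3.5 = 3.739311

3.739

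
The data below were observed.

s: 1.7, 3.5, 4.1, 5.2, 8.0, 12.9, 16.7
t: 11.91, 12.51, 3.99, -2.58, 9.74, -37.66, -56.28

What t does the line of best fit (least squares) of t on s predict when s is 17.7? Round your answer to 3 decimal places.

n = 7, Σx = 52.1, Σy = -58.37, Σxy = -1280.795, Σx² = 568.29
Sxx = Σx² − (Σx)²/n = 568.29 − 387.772857 = 180.517143
Sxy = Σxy − (Σx)(Σy)/n = -1280.795 − (-434.439571) = -846.355429
b = Sxy/Sxx = -846.355429/180.517143 = -4.688504
a = ȳ − b·x̄ = -8.338571 − (-4.688504)·7.442857 = 26.557297
ŷ(17.7) = a + b·17.7 = 26.557297 + (-4.688504)·17.7 = -56.429231

-56.429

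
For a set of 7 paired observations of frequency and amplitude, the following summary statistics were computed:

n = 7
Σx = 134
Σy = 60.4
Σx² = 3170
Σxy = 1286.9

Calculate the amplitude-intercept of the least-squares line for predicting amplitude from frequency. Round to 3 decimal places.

Sxx = Σx² − (Σx)²/n = 3170 − 2565.142857 = 604.857143
Sxy = Σxy − (Σx)(Σy)/n = 1286.9 − 1156.228571 = 130.671429
b = Sxy/Sxx = 130.671429/604.857143 = 0.216037
a = ȳ − b·x̄ = 8.628571 − 0.216037·19.142857 = 4.493009

4.493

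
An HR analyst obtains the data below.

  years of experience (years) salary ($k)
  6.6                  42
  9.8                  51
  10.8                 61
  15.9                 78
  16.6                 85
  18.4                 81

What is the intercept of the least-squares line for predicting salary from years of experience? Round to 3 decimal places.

n = 6, Σx = 78.1, Σy = 398, Σxy = 5577.4, Σx² = 1123.17
Sxx = Σx² − (Σx)²/n = 1123.17 − 1016.601667 = 106.568333
Sxy = Σxy − (Σx)(Σy)/n = 5577.4 − 5180.633333 = 396.766667
b = Sxy/Sxx = 396.766667/106.568333 = 3.723120
a = ȳ − b·x̄ = 66.333333 − 3.723120·13.016667 = 17.870725

17.871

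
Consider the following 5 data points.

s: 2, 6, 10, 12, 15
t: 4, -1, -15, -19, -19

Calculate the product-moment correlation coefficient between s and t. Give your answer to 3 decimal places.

n = 5, Σx = 45, Σy = -50, Σxy = -661, Σx² = 509, Σy² = 964
Sxx = Σx² − (Σx)²/n = 509 − 405 = 104
Sxy = Σxy − (Σx)(Σy)/n = -661 − (-450) = -211
Syy = Σy² − (Σy)²/n = 964 − 500 = 464
r = Sxy/√(Sxx·Syy) = -211/√(48256) = -211/219.672483 = -0.960521

-0.961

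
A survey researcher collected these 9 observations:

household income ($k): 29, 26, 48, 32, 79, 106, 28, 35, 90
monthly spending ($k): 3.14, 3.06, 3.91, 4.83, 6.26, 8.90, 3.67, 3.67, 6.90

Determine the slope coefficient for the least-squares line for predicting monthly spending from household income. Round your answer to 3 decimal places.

n = 9, Σx = 473, Σy = 44.34, Σxy = 2803.01, Σx² = 32431
Sxx = Σx² − (Σx)²/n = 32431 − 24858.777778 = 7572.222222
Sxy = Σxy − (Σx)(Σy)/n = 2803.01 − 2330.313333 = 472.696667
b = Sxy/Sxx = 472.696667/7572.222222 = 0.062425

0.062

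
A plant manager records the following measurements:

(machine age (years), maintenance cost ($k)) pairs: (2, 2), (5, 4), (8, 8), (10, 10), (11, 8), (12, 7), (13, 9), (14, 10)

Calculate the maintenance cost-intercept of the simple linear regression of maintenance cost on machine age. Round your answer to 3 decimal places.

1.521

n = 8, Σx = 75, Σy = 58, Σxy = 617, Σx² = 823
Sxx = Σx² − (Σx)²/n = 823 − 703.125 = 119.875
Sxy = Σxy − (Σx)(Σy)/n = 617 − 543.75 = 73.25
b = Sxy/Sxx = 73.25/119.875 = 0.611053
a = ȳ − b·x̄ = 7.25 − 0.611053·9.375 = 1.521376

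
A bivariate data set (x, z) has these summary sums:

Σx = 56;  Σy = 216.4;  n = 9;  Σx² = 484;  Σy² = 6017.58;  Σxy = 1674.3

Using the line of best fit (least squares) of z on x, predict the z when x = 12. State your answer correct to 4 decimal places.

38.0167

Sxx = Σx² − (Σx)²/n = 484 − 348.444444 = 135.555556
Sxy = Σxy − (Σx)(Σy)/n = 1674.3 − 1346.488889 = 327.811111
b = Sxy/Sxx = 327.811111/135.555556 = 2.418279
a = ȳ − b·x̄ = 24.044444 − 2.418279·6.222222 = 8.997377
ŷ(12) = a + b·12 = 8.997377 + 2.418279·12 = 38.016721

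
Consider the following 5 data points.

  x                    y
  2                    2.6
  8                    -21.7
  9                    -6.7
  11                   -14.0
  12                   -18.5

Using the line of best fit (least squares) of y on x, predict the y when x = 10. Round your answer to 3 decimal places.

n = 5, Σx = 42, Σy = -58.3, Σxy = -604.7, Σx² = 414
Sxx = Σx² − (Σx)²/n = 414 − 352.8 = 61.2
Sxy = Σxy − (Σx)(Σy)/n = -604.7 − (-489.72) = -114.98
b = Sxy/Sxx = -114.98/61.2 = -1.878758
a = ȳ − b·x̄ = -11.66 − (-1.878758)·8.4 = 4.121569
ŷ(10) = a + b·10 = 4.121569 + (-1.878758)·10 = -14.666013

-14.666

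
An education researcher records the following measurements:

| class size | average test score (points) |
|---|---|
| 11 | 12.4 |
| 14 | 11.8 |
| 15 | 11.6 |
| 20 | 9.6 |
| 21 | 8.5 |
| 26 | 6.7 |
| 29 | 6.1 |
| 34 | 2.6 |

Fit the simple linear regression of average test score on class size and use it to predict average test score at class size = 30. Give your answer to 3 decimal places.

4.973

n = 8, Σx = 170, Σy = 69.3, Σxy = 1285.6, Σx² = 4056
Sxx = Σx² − (Σx)²/n = 4056 − 3612.5 = 443.5
Sxy = Σxy − (Σx)(Σy)/n = 1285.6 − 1472.625 = -187.025
b = Sxy/Sxx = -187.025/443.5 = -0.421702
a = ȳ − b·x̄ = 8.6625 − (-0.421702)·21.25 = 17.623675
ŷ(30) = a + b·30 = 17.623675 + (-0.421702)·30 = 4.972604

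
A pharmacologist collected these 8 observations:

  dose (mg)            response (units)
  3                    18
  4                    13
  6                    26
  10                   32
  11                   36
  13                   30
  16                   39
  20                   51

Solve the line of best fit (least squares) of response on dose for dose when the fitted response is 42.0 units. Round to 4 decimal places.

16.3241

n = 8, Σx = 83, Σy = 245, Σxy = 3012, Σx² = 1107
Sxx = Σx² − (Σx)²/n = 1107 − 861.125 = 245.875
Sxy = Σxy − (Σx)(Σy)/n = 3012 − 2541.875 = 470.125
b = Sxy/Sxx = 470.125/245.875 = 1.912049
a = ȳ − b·x̄ = 30.625 − 1.912049·10.375 = 10.787494
Set a + b·x = 42.0: x = (42.0 − 10.787494) / 1.912049 = 16.324116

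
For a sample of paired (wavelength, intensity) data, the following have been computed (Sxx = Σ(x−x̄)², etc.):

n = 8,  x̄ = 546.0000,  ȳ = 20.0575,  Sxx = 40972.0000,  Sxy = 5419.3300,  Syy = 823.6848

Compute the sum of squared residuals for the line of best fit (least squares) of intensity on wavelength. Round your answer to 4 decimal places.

b = Sxy/Sxx = 5419.33/40972 = 0.132269
SSE = Syy − b·Sxy = 823.6848 − 0.132269·5419.33 = 106.874841

106.8748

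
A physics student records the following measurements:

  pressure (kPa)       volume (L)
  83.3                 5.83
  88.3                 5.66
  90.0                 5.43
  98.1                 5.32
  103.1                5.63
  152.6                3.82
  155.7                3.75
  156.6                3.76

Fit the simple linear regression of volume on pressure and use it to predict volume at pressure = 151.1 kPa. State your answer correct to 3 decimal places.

3.907

n = 8, Σx = 927.7, Σy = 39.2, Σxy = 4332.085, Σx² = 115141.81
Sxx = Σx² − (Σx)²/n = 115141.81 − 107578.41125 = 7563.39875
Sxy = Σxy − (Σx)(Σy)/n = 4332.085 − 4545.73 = -213.645
b = Sxy/Sxx = -213.645/7563.39875 = -0.028247
a = ȳ − b·x̄ = 4.9 − (-0.028247)·115.9625 = 8.175618
ŷ(151.1) = a + b·151.1 = 8.175618 + (-0.028247)·151.1 = 3.907463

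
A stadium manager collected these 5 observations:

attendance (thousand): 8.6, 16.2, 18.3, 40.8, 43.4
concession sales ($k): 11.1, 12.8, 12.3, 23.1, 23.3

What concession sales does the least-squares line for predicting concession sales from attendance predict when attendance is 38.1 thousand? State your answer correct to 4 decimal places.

n = 5, Σx = 127.3, Σy = 82.6, Σxy = 2481.61, Σx² = 4219.49
Sxx = Σx² − (Σx)²/n = 4219.49 − 3241.058 = 978.432
Sxy = Σxy − (Σx)(Σy)/n = 2481.61 − 2102.996 = 378.614
b = Sxy/Sxx = 378.614/978.432 = 0.386960
a = ȳ − b·x̄ = 16.52 − 0.386960·25.46 = 6.668000
ŷ(38.1) = a + b·38.1 = 6.668000 + 0.386960·38.1 = 21.411174

21.4112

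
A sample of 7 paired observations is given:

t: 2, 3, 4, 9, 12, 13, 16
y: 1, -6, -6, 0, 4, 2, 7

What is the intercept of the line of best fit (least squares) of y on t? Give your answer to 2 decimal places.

n = 7, Σx = 59, Σy = 2, Σxy = 146, Σx² = 679
Sxx = Σx² − (Σx)²/n = 679 − 497.285714 = 181.714286
Sxy = Σxy − (Σx)(Σy)/n = 146 − 16.857143 = 129.142857
b = Sxy/Sxx = 129.142857/181.714286 = 0.710692
a = ȳ − b·x̄ = 0.285714 − 0.710692·8.428571 = -5.704403

-5.70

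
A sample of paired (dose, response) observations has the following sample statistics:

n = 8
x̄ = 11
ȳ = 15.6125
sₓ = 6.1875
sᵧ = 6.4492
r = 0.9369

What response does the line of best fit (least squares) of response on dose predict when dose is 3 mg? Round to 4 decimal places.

b = r · sᵧ/sₓ = 0.9369 · 6.4492/6.1875 = 0.976526
a = ȳ − b·x̄ = 15.6125 − 0.976526·11 = 4.870712
ŷ(3) = a + b·3 = 4.870712 + 0.976526·3 = 7.800291

7.8003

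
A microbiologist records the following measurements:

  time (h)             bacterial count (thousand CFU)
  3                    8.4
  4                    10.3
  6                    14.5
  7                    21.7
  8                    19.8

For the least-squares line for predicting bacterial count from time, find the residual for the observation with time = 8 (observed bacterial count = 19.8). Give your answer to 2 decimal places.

-1.47

n = 5, Σx = 28, Σy = 74.7, Σxy = 463.7, Σx² = 174
Sxx = Σx² − (Σx)²/n = 174 − 156.8 = 17.2
Sxy = Σxy − (Σx)(Σy)/n = 463.7 − 418.32 = 45.38
b = Sxy/Sxx = 45.38/17.2 = 2.638372
a = ȳ − b·x̄ = 14.94 − 2.638372·5.6 = 0.165116
ŷ(8) = 0.165116 + 2.638372·8 = 21.272093
residual = y − ŷ = 19.8 − 21.272093 = -1.472093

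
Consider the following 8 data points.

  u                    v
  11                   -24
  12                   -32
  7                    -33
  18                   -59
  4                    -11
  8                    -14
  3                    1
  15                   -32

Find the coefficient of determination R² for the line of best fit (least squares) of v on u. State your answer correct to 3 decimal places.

0.774

n = 8, Σx = 78, Σy = -204, Σxy = -2574, Σx² = 952, Σy² = 7512
Sxx = Σx² − (Σx)²/n = 952 − 760.5 = 191.5
Sxy = Σxy − (Σx)(Σy)/n = -2574 − (-1989) = -585
Syy = Σy² − (Σy)²/n = 7512 − 5202 = 2310
R² = Sxy²/(Sxx·Syy) = (-585)²/(191.5·2310) = 0.773626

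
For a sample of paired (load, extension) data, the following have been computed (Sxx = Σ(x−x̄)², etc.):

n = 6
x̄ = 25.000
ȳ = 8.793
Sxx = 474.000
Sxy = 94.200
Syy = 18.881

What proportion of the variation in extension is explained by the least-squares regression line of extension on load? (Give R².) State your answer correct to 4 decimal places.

R² = Sxy²/(Sxx·Syy) = (94.2)²/(474·18.881) = 0.991513

0.9915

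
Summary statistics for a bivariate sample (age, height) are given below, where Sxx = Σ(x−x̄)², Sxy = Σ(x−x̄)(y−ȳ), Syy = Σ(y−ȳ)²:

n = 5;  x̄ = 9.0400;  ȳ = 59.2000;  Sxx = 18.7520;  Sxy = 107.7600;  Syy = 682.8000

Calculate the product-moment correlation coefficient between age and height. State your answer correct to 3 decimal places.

r = Sxy/√(Sxx·Syy) = 107.76/√(12803.8656) = 107.76/113.154167 = 0.952329

0.952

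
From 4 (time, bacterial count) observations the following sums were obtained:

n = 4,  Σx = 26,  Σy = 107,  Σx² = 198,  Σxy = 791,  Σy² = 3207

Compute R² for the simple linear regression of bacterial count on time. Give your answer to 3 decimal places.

Sxx = Σx² − (Σx)²/n = 198 − 169 = 29
Sxy = Σxy − (Σx)(Σy)/n = 791 − 695.5 = 95.5
Syy = Σy² − (Σy)²/n = 3207 − 2862.25 = 344.75
R² = Sxy²/(Sxx·Syy) = (95.5)²/(29·344.75) = 0.912230

0.912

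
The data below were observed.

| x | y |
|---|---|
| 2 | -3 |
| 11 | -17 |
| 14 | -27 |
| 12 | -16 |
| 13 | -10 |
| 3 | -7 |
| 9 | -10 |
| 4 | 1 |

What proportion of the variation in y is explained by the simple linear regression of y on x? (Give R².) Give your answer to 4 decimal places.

n = 8, Σx = 68, Σy = -89, Σxy = -1000, Σx² = 740, Σy² = 1533
Sxx = Σx² − (Σx)²/n = 740 − 578 = 162
Sxy = Σxy − (Σx)(Σy)/n = -1000 − (-756.5) = -243.5
Syy = Σy² − (Σy)²/n = 1533 − 990.125 = 542.875
R² = Sxy²/(Sxx·Syy) = (-243.5)²/(162·542.875) = 0.674191

0.6742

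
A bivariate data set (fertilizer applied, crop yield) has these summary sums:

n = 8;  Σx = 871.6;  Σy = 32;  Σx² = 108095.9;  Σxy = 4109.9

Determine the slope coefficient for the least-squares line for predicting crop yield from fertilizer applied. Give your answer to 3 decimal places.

Sxx = Σx² − (Σx)²/n = 108095.9 − 94960.82 = 13135.08
Sxy = Σxy − (Σx)(Σy)/n = 4109.9 − 3486.4 = 623.5
b = Sxy/Sxx = 623.5/13135.08 = 0.047468

0.047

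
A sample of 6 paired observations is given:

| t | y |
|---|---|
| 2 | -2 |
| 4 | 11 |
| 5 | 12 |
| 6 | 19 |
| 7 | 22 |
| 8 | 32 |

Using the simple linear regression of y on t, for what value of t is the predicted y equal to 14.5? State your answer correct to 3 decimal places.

n = 6, Σx = 32, Σy = 94, Σxy = 624, Σx² = 194
Sxx = Σx² − (Σx)²/n = 194 − 170.666667 = 23.333333
Sxy = Σxy − (Σx)(Σy)/n = 624 − 501.333333 = 122.666667
b = Sxy/Sxx = 122.666667/23.333333 = 5.257143
a = ȳ − b·x̄ = 15.666667 − 5.257143·5.333333 = -12.371429
Set a + b·x = 14.5: x = (14.5 − (-12.371429)) / 5.257143 = 5.111413

5.111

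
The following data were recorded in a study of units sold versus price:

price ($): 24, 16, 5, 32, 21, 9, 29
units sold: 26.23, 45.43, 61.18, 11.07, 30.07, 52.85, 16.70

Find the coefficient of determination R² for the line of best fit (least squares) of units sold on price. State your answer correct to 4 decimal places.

n = 7, Σx = 136, Σy = 243.53, Σxy = 3607.96, Σx² = 3244, Σy² = 10593.6525
Sxx = Σx² − (Σx)²/n = 3244 − 2642.285714 = 601.714286
Sxy = Σxy − (Σx)(Σy)/n = 3607.96 − 4731.44 = -1123.48
Syy = Σy² − (Σy)²/n = 10593.6525 − 8472.4087 = 2121.2438
R² = Sxy²/(Sxx·Syy) = (-1123.48)²/(601.714286·2121.2438) = 0.988894

0.9889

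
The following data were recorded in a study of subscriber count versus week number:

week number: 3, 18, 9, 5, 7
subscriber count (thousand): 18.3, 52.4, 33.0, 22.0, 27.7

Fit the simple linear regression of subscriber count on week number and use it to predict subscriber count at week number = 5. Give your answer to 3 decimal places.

n = 5, Σx = 42, Σy = 153.4, Σxy = 1599, Σx² = 488
Sxx = Σx² − (Σx)²/n = 488 − 352.8 = 135.2
Sxy = Σxy − (Σx)(Σy)/n = 1599 − 1288.56 = 310.44
b = Sxy/Sxx = 310.44/135.2 = 2.296154
a = ȳ − b·x̄ = 30.68 − 2.296154·8.4 = 11.392308
ŷ(5) = a + b·5 = 11.392308 + 2.296154·5 = 22.873077

22.873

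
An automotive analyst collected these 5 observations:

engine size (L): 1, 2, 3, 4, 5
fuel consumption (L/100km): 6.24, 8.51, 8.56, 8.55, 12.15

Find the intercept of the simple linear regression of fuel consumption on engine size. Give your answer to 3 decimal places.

n = 5, Σx = 15, Σy = 44.01, Σxy = 143.89, Σx² = 55
Sxx = Σx² − (Σx)²/n = 55 − 45 = 10
Sxy = Σxy − (Σx)(Σy)/n = 143.89 − 132.03 = 11.86
b = Sxy/Sxx = 11.86/10 = 1.186
a = ȳ − b·x̄ = 8.802 − 1.186·3 = 5.244

5.244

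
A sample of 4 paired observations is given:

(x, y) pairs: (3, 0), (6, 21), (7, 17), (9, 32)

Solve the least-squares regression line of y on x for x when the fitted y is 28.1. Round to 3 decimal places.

8.331

n = 4, Σx = 25, Σy = 70, Σxy = 533, Σx² = 175
Sxx = Σx² − (Σx)²/n = 175 − 156.25 = 18.75
Sxy = Σxy − (Σx)(Σy)/n = 533 − 437.5 = 95.5
b = Sxy/Sxx = 95.5/18.75 = 5.093333
a = ȳ − b·x̄ = 17.5 − 5.093333·6.25 = -14.333333
Set a + b·x = 28.1: x = (28.1 − (-14.333333)) / 5.093333 = 8.331152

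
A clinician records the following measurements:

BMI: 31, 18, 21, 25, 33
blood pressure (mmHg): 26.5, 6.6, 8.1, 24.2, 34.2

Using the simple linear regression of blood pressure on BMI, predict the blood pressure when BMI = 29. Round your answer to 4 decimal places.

n = 5, Σx = 128, Σy = 99.6, Σxy = 2844, Σx² = 3440
Sxx = Σx² − (Σx)²/n = 3440 − 3276.8 = 163.2
Sxy = Σxy − (Σx)(Σy)/n = 2844 − 2549.76 = 294.24
b = Sxy/Sxx = 294.24/163.2 = 1.802941
a = ȳ − b·x̄ = 19.92 − 1.802941·25.6 = -26.235294
ŷ(29) = a + b·29 = -26.235294 + 1.802941·29 = 26.05

26.0500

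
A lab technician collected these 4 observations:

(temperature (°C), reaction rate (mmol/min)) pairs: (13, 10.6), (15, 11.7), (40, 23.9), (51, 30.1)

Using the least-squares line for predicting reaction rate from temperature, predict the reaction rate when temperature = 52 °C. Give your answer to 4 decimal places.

n = 4, Σx = 119, Σy = 76.3, Σxy = 2804.4, Σx² = 4595
Sxx = Σx² − (Σx)²/n = 4595 − 3540.25 = 1054.75
Sxy = Σxy − (Σx)(Σy)/n = 2804.4 − 2269.925 = 534.475
b = Sxy/Sxx = 534.475/1054.75 = 0.506731
a = ȳ − b·x̄ = 19.075 − 0.506731·29.75 = 3.999739
ŷ(52) = a + b·52 = 3.999739 + 0.506731·52 = 30.349775

30.3498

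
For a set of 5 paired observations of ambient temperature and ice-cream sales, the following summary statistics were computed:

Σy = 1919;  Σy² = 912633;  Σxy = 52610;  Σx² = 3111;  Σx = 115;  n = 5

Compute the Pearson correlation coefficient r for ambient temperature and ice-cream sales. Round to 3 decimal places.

0.935

Sxx = Σx² − (Σx)²/n = 3111 − 2645 = 466
Sxy = Σxy − (Σx)(Σy)/n = 52610 − 44137 = 8473
Syy = Σy² − (Σy)²/n = 912633 − 736512.2 = 176120.8
r = Sxy/√(Sxx·Syy) = 8473/√(82072292.8) = 8473/9059.375961 = 0.935274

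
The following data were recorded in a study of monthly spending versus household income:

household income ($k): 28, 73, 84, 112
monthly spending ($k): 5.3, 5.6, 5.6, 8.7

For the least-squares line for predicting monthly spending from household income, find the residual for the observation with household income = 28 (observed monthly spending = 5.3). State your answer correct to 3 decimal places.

n = 4, Σx = 297, Σy = 25.2, Σxy = 2002, Σx² = 25713
Sxx = Σx² − (Σx)²/n = 25713 − 22052.25 = 3660.75
Sxy = Σxy − (Σx)(Σy)/n = 2002 − 1871.1 = 130.9
b = Sxy/Sxx = 130.9/3660.75 = 0.035758
a = ȳ − b·x̄ = 6.3 − 0.035758·74.25 = 3.644991
ŷ(28) = 3.644991 + 0.035758·28 = 4.646206
residual = y − ŷ = 5.3 − 4.646206 = 0.653794

0.654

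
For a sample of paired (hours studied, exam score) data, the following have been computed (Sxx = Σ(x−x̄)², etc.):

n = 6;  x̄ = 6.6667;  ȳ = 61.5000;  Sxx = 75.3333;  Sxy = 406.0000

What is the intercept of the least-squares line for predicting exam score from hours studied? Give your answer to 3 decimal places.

25.571

b = Sxy/Sxx = 406/75.3333 = 5.389383
a = ȳ − b·x̄ = 61.5 − 5.389383·6.6667 = 25.570601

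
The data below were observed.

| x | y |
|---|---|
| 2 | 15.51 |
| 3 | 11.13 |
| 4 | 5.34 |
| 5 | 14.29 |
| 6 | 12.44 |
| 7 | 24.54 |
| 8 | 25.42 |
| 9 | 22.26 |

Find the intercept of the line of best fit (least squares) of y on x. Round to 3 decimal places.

n = 8, Σx = 44, Σy = 130.93, Σxy = 807.34, Σx² = 284
Sxx = Σx² − (Σx)²/n = 284 − 242 = 42
Sxy = Σxy − (Σx)(Σy)/n = 807.34 − 720.115 = 87.225
b = Sxy/Sxx = 87.225/42 = 2.076786
a = ȳ − b·x̄ = 16.36625 − 2.076786·5.5 = 4.943929

4.944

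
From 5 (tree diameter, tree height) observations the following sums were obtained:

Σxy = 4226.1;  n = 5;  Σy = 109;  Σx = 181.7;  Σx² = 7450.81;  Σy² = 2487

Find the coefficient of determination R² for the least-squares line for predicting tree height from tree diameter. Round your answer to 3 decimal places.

0.748

Sxx = Σx² − (Σx)²/n = 7450.81 − 6602.978 = 847.832
Sxy = Σxy − (Σx)(Σy)/n = 4226.1 − 3961.06 = 265.04
Syy = Σy² − (Σy)²/n = 2487 − 2376.2 = 110.8
R² = Sxy²/(Sxx·Syy) = (265.04)²/(847.832·110.8) = 0.747779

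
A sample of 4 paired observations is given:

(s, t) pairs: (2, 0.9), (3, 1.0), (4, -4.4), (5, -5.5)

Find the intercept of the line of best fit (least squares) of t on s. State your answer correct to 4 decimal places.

n = 4, Σx = 14, Σy = -8, Σxy = -40.3, Σx² = 54
Sxx = Σx² − (Σx)²/n = 54 − 49 = 5
Sxy = Σxy − (Σx)(Σy)/n = -40.3 − (-28) = -12.3
b = Sxy/Sxx = -12.3/5 = -2.46
a = ȳ − b·x̄ = -2 − (-2.46)·3.5 = 6.61

6.6100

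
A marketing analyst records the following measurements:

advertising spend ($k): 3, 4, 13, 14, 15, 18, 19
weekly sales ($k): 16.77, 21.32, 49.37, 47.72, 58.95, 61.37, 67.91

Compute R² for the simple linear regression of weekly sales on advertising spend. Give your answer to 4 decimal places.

0.9820

n = 7, Σx = 86, Σy = 323.41, Σxy = 4724.68, Σx² = 1300, Σy² = 17303.5181
Sxx = Σx² − (Σx)²/n = 1300 − 1056.571429 = 243.428571
Sxy = Σxy − (Σx)(Σy)/n = 4724.68 − 3973.322857 = 751.357143
Syy = Σy² − (Σy)²/n = 17303.5181 − 14942.004014 = 2361.514086
R² = Sxy²/(Sxx·Syy) = (751.357143)²/(243.428571·2361.514086) = 0.982044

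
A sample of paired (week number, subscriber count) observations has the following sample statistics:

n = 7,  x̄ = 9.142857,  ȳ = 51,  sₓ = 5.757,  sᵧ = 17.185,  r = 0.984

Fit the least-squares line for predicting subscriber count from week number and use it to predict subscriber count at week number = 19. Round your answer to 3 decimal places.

79.953

b = r · sᵧ/sₓ = 0.984 · 17.185/5.757 = 2.937301
a = ȳ − b·x̄ = 51 − 2.937301·9.142857 = 24.144680
ŷ(19) = a + b·19 = 24.144680 + 2.937301·19 = 79.953393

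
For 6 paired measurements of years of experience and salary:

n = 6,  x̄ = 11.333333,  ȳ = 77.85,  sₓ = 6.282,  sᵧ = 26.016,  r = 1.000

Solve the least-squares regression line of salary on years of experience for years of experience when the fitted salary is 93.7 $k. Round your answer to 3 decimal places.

b = r · sᵧ/sₓ = 1 · 26.016/6.282 = 4.141356
a = ȳ − b·x̄ = 77.85 − 4.141356·11.333333 = 30.914630
Set a + b·x = 93.7: x = (93.7 − 30.914630) / 4.141356 = 15.160582

15.161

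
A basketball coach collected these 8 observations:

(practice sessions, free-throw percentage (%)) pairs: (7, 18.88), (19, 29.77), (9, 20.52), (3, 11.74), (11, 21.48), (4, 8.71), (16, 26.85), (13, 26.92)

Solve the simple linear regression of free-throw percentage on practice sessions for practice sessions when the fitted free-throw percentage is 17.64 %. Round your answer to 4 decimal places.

n = 8, Σx = 82, Σy = 164.87, Σxy = 1968.37, Σx² = 1062
Sxx = Σx² − (Σx)²/n = 1062 − 840.5 = 221.5
Sxy = Σxy − (Σx)(Σy)/n = 1968.37 − 1689.9175 = 278.4525
b = Sxy/Sxx = 278.4525/221.5 = 1.257122
a = ȳ − b·x̄ = 20.60875 − 1.257122·10.25 = 7.723251
Set a + b·x = 17.64: x = (17.64 − 7.723251) / 1.257122 = 7.888455

7.8885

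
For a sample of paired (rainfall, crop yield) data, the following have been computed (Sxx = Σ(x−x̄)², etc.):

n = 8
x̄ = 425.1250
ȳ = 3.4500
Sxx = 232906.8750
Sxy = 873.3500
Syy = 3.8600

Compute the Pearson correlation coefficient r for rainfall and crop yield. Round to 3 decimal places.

r = Sxy/√(Sxx·Syy) = 873.35/√(899020.5375) = 873.35/948.166935 = 0.921093

0.921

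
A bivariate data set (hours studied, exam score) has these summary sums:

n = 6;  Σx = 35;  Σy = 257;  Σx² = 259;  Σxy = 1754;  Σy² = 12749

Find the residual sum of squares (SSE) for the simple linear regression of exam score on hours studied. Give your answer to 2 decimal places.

Sxx = Σx² − (Σx)²/n = 259 − 204.166667 = 54.833333
Sxy = Σxy − (Σx)(Σy)/n = 1754 − 1499.166667 = 254.833333
Syy = Σy² − (Σy)²/n = 12749 − 11008.166667 = 1740.833333
b = Sxy/Sxx = 254.833333/54.833333 = 4.647416
SSE = Syy − b·Sxy = 1740.833333 − 4.647416·254.833333 = 556.516717

556.52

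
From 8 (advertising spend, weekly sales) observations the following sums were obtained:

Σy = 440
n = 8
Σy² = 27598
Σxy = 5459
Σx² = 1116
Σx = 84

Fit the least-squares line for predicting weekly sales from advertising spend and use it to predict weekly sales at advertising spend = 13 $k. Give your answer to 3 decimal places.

Sxx = Σx² − (Σx)²/n = 1116 − 882 = 234
Sxy = Σxy − (Σx)(Σy)/n = 5459 − 4620 = 839
b = Sxy/Sxx = 839/234 = 3.585470
a = ȳ − b·x̄ = 55 − 3.585470·10.5 = 17.352564
ŷ(13) = a + b·13 = 17.352564 + 3.585470·13 = 63.963675

63.964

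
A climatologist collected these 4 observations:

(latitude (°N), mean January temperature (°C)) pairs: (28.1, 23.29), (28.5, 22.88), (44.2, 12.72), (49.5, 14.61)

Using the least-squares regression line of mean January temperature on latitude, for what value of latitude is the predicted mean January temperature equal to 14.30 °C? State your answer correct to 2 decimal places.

46.17

n = 4, Σx = 150.3, Σy = 73.5, Σxy = 2591.948, Σx² = 6005.75
Sxx = Σx² − (Σx)²/n = 6005.75 − 5647.5225 = 358.2275
Sxy = Σxy − (Σx)(Σy)/n = 2591.948 − 2761.7625 = -169.8145
b = Sxy/Sxx = -169.8145/358.2275 = -0.474041
a = ȳ − b·x̄ = 18.375 − (-0.474041)·37.575 = 36.187088
Set a + b·x = 14.30: x = (14.30 − 36.187088) / (-0.474041) = 46.171304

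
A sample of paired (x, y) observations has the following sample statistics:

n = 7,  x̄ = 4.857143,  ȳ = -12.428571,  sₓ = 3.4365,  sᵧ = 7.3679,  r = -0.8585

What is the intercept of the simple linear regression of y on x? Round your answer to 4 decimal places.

-3.4883

b = r · sᵧ/sₓ = -0.8585 · 7.3679/3.4365 = -1.840635
a = ȳ − b·x̄ = -12.428571 − (-1.840635)·4.857143 = -3.488344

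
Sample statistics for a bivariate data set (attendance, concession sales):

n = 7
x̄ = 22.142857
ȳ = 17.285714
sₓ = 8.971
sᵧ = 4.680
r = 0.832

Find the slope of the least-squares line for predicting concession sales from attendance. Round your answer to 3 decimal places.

0.434

b = r · sᵧ/sₓ = 0.832 · 4.68/8.971 = 0.434039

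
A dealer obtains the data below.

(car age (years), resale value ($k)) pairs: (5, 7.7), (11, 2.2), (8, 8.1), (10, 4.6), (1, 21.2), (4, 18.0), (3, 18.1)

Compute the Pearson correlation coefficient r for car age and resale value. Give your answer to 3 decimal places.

n = 7, Σx = 42, Σy = 79.9, Σxy = 321, Σx² = 336, Σy² = 1251.95
Sxx = Σx² − (Σx)²/n = 336 − 252 = 84
Sxy = Σxy − (Σx)(Σy)/n = 321 − 479.4 = -158.4
Syy = Σy² − (Σy)²/n = 1251.95 − 912.001429 = 339.948571
r = Sxy/√(Sxx·Syy) = -158.4/√(28555.68) = -158.4/168.984260 = -0.937365

-0.937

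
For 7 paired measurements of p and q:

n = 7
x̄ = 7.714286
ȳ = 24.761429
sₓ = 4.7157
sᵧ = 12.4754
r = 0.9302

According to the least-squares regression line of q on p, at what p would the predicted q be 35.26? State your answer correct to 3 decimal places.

11.981

b = r · sᵧ/sₓ = 0.9302 · 12.4754/4.7157 = 2.460847
a = ȳ − b·x̄ = 24.761429 − 2.460847·7.714286 = 5.777750
Set a + b·x = 35.26: x = (35.26 − 5.777750) / 2.460847 = 11.980529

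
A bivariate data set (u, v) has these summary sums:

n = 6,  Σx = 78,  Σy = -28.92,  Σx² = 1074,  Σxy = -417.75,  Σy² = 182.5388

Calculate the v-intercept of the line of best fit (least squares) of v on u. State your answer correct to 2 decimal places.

4.23

Sxx = Σx² − (Σx)²/n = 1074 − 1014 = 60
Sxy = Σxy − (Σx)(Σy)/n = -417.75 − (-375.96) = -41.79
b = Sxy/Sxx = -41.79/60 = -0.6965
a = ȳ − b·x̄ = -4.82 − (-0.6965)·13 = 4.2345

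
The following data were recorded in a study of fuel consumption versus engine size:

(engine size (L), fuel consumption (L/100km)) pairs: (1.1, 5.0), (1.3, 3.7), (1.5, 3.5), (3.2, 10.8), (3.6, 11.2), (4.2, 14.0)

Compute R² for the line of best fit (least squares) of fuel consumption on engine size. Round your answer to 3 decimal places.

n = 6, Σx = 14.9, Σy = 48.2, Σxy = 149.24, Σx² = 45.99, Σy² = 489.02
Sxx = Σx² − (Σx)²/n = 45.99 − 37.001667 = 8.988333
Sxy = Σxy − (Σx)(Σy)/n = 149.24 − 119.696667 = 29.543333
Syy = Σy² − (Σy)²/n = 489.02 − 387.206667 = 101.813333
R² = Sxy²/(Sxx·Syy) = (29.543333)²/(8.988333·101.813333) = 0.953751

0.954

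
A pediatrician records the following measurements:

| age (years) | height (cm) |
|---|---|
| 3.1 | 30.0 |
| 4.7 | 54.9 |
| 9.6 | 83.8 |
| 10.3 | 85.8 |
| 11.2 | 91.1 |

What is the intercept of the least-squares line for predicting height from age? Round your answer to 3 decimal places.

14.429

n = 5, Σx = 38.9, Σy = 345.6, Σxy = 3059.57, Σx² = 355.39
Sxx = Σx² − (Σx)²/n = 355.39 − 302.642 = 52.748
Sxy = Σxy − (Σx)(Σy)/n = 3059.57 − 2688.768 = 370.802
b = Sxy/Sxx = 370.802/52.748 = 7.029688
a = ȳ − b·x̄ = 69.12 − 7.029688·7.78 = 14.429025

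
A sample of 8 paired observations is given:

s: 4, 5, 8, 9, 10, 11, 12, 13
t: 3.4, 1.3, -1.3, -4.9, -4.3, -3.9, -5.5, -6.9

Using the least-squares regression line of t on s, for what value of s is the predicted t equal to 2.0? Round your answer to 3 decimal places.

n = 8, Σx = 72, Σy = -22.1, Σxy = -276, Σx² = 720
Sxx = Σx² − (Σx)²/n = 720 − 648 = 72
Sxy = Σxy − (Σx)(Σy)/n = -276 − (-198.9) = -77.1
b = Sxy/Sxx = -77.1/72 = -1.070833
a = ȳ − b·x̄ = -2.7625 − (-1.070833)·9 = 6.875
Set a + b·x = 2.0: x = (2.0 − 6.875) / (-1.070833) = 4.552529

4.553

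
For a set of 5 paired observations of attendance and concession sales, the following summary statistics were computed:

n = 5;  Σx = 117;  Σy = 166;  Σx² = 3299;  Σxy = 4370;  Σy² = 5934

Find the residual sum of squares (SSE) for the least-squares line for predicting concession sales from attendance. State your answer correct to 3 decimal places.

2.616

Sxx = Σx² − (Σx)²/n = 3299 − 2737.8 = 561.2
Sxy = Σxy − (Σx)(Σy)/n = 4370 − 3884.4 = 485.6
Syy = Σy² − (Σy)²/n = 5934 − 5511.2 = 422.8
b = Sxy/Sxx = 485.6/561.2 = 0.865289
SSE = Syy − b·Sxy = 422.8 − 0.865289·485.6 = 2.615823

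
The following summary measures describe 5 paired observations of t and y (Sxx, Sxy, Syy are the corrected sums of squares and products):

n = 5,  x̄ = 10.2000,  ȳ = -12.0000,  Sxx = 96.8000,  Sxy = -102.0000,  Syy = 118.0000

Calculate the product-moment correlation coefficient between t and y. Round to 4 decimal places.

-0.9544

r = Sxy/√(Sxx·Syy) = -102/√(11422.4) = -102/106.875629 = -0.954380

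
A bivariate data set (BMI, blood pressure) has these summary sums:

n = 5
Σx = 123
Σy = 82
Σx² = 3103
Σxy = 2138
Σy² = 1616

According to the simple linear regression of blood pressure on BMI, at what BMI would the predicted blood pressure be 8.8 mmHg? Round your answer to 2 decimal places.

19.74

Sxx = Σx² − (Σx)²/n = 3103 − 3025.8 = 77.2
Sxy = Σxy − (Σx)(Σy)/n = 2138 − 2017.2 = 120.8
b = Sxy/Sxx = 120.8/77.2 = 1.564767
a = ȳ − b·x̄ = 16.4 − 1.564767·24.6 = -22.093264
Set a + b·x = 8.8: x = (8.8 − (-22.093264)) / 1.564767 = 19.743046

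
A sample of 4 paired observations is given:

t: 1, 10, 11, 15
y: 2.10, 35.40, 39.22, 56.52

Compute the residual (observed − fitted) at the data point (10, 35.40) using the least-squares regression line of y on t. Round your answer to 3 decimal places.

-0.794

n = 4, Σx = 37, Σy = 133.24, Σxy = 1635.32, Σx² = 447
Sxx = Σx² − (Σx)²/n = 447 − 342.25 = 104.75
Sxy = Σxy − (Σx)(Σy)/n = 1635.32 − 1232.47 = 402.85
b = Sxy/Sxx = 402.85/104.75 = 3.845823
a = ȳ − b·x̄ = 33.31 − 3.845823·9.25 = -2.263866
ŷ(10) = -2.263866 + 3.845823·10 = 36.194368
residual = y − ŷ = 35.40 − 36.194368 = -0.794368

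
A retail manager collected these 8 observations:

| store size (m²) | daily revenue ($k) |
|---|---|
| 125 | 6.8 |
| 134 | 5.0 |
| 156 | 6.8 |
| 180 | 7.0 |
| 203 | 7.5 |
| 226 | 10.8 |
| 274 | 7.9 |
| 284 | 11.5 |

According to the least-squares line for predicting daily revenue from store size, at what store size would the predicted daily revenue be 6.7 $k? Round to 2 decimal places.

154.65

n = 8, Σx = 1582, Σy = 63.3, Σxy = 13234.7, Σx² = 338334
Sxx = Σx² − (Σx)²/n = 338334 − 312840.5 = 25493.5
Sxy = Σxy − (Σx)(Σy)/n = 13234.7 − 12517.575 = 717.125
b = Sxy/Sxx = 717.125/25493.5 = 0.028130
a = ȳ − b·x̄ = 7.9125 − 0.028130·197.75 = 2.349848
Set a + b·x = 6.7: x = (6.7 − 2.349848) / 0.028130 = 154.646122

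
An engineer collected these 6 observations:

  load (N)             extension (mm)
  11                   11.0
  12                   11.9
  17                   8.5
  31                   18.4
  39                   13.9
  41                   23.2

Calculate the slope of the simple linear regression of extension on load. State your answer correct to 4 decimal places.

0.3109

n = 6, Σx = 151, Σy = 86.9, Σxy = 2472, Σx² = 4717
Sxx = Σx² − (Σx)²/n = 4717 − 3800.166667 = 916.833333
Sxy = Σxy − (Σx)(Σy)/n = 2472 − 2186.983333 = 285.016667
b = Sxy/Sxx = 285.016667/916.833333 = 0.310871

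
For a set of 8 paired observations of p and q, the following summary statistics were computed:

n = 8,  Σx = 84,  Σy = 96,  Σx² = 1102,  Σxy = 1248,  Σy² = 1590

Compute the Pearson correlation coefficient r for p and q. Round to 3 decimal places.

0.773

Sxx = Σx² − (Σx)²/n = 1102 − 882 = 220
Sxy = Σxy − (Σx)(Σy)/n = 1248 − 1008 = 240
Syy = Σy² − (Σy)²/n = 1590 − 1152 = 438
r = Sxy/√(Sxx·Syy) = 240/√(96360) = 240/310.419072 = 0.773148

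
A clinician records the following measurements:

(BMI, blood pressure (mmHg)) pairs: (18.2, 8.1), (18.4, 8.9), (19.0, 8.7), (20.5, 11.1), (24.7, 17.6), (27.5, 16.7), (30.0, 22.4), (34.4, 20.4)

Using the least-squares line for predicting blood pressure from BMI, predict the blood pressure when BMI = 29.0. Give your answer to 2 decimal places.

n = 8, Σx = 192.7, Σy = 113.9, Σxy = 2971.76, Σx² = 4900.75
Sxx = Σx² − (Σx)²/n = 4900.75 − 4641.66125 = 259.08875
Sxy = Σxy − (Σx)(Σy)/n = 2971.76 − 2743.56625 = 228.19375
b = Sxy/Sxx = 228.19375/259.08875 = 0.880755
a = ȳ − b·x̄ = 14.2375 − 0.880755·24.0875 = -6.977690
ŷ(29.0) = a + b·29.0 = -6.977690 + 0.880755·29 = 18.564210

18.56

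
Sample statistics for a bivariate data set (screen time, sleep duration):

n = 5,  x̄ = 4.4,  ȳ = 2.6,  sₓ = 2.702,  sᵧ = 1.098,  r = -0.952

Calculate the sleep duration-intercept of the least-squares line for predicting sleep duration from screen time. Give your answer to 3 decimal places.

4.302

b = r · sᵧ/sₓ = -0.952 · 1.098/2.702 = -0.386860
a = ȳ − b·x̄ = 2.6 − (-0.386860)·4.4 = 4.302184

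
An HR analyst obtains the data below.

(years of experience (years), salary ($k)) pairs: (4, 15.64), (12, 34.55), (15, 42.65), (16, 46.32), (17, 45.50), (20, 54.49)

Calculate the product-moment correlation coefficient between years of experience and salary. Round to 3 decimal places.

0.997

n = 6, Σx = 84, Σy = 239.15, Σxy = 3721.33, Σx² = 1330, Σy² = 10442.2871
Sxx = Σx² − (Σx)²/n = 1330 − 1176 = 154
Sxy = Σxy − (Σx)(Σy)/n = 3721.33 − 3348.1 = 373.23
Syy = Σy² − (Σy)²/n = 10442.2871 − 9532.120417 = 910.166683
r = Sxy/√(Sxx·Syy) = 373.23/√(140165.669233) = 373.23/374.387058 = 0.996909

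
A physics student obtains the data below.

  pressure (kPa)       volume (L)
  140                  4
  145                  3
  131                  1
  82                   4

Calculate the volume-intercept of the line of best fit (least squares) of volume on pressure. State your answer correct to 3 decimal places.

n = 4, Σx = 498, Σy = 12, Σxy = 1454, Σx² = 64510
Sxx = Σx² − (Σx)²/n = 64510 − 62001 = 2509
Sxy = Σxy − (Σx)(Σy)/n = 1454 − 1494 = -40
b = Sxy/Sxx = -40/2509 = -0.015943
a = ȳ − b·x̄ = 3 − (-0.015943)·124.5 = 4.984855

4.985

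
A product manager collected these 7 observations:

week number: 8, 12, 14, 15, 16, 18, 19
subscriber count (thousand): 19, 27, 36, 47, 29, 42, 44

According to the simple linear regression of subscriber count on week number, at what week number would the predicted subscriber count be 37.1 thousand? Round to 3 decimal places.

15.583

n = 7, Σx = 102, Σy = 244, Σxy = 3741, Σx² = 1570
Sxx = Σx² − (Σx)²/n = 1570 − 1486.285714 = 83.714286
Sxy = Σxy − (Σx)(Σy)/n = 3741 − 3555.428571 = 185.571429
b = Sxy/Sxx = 185.571429/83.714286 = 2.216724
a = ȳ − b·x̄ = 34.857143 − 2.216724·14.571429 = 2.556314
Set a + b·x = 37.1: x = (37.1 − 2.556314) / 2.216724 = 15.583218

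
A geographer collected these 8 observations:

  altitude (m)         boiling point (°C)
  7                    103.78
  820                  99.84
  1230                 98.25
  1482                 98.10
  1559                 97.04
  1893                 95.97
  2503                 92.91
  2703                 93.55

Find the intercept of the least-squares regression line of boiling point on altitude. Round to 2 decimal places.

103.43

n = 8, Σx = 12197, Σy = 779.44, Σxy = 1167202.91, Σx² = 23966821
Sxx = Σx² − (Σx)²/n = 23966821 − 18595851.125 = 5370969.875
Sxy = Σxy − (Σx)(Σy)/n = 1167202.91 − 1188353.71 = -21150.8
b = Sxy/Sxx = -21150.8/5370969.875 = -0.003938
a = ȳ − b·x̄ = 97.43 − (-0.003938)·1524.625 = 103.433951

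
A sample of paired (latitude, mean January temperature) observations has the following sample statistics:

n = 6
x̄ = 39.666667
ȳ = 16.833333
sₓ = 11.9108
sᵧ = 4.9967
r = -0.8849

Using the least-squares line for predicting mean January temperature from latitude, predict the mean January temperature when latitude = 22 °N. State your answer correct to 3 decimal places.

23.392

b = r · sᵧ/sₓ = -0.8849 · 4.9967/11.9108 = -0.371224
a = ȳ − b·x̄ = 16.833333 − (-0.371224)·39.666667 = 31.558568
ŷ(22) = a + b·22 = 31.558568 + (-0.371224)·22 = 23.391631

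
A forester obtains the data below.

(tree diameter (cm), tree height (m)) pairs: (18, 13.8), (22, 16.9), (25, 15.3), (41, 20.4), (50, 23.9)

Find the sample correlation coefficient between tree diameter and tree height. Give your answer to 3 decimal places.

0.971

n = 5, Σx = 156, Σy = 90.3, Σxy = 3034.1, Σx² = 5614, Σy² = 1697.51
Sxx = Σx² − (Σx)²/n = 5614 − 4867.2 = 746.8
Sxy = Σxy − (Σx)(Σy)/n = 3034.1 − 2817.36 = 216.74
Syy = Σy² − (Σy)²/n = 1697.51 − 1630.818 = 66.692
r = Sxy/√(Sxx·Syy) = 216.74/√(49805.5856) = 216.74/223.171651 = 0.971181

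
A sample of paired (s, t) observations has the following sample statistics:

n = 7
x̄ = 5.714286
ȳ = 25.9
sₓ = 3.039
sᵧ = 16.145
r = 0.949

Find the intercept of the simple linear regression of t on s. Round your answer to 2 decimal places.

b = r · sᵧ/sₓ = 0.949 · 16.145/3.039 = 5.041660
a = ȳ − b·x̄ = 25.9 − 5.041660·5.714286 = -2.909488

-2.91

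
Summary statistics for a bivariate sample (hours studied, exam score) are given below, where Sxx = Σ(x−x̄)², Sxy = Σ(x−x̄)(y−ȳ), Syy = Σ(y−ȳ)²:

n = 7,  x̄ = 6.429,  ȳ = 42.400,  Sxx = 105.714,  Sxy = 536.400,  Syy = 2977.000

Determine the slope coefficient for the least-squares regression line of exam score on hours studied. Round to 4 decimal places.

5.0741

b = Sxy/Sxx = 536.4/105.714 = 5.074068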